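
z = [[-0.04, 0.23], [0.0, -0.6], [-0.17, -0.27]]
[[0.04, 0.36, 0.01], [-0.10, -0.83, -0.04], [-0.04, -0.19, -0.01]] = z@[[-0.0, -1.05, -0.02], [0.16, 1.38, 0.06]]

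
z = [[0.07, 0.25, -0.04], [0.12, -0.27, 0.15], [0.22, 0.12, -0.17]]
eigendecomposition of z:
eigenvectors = [[-0.71, -0.47, 0.52], [-0.39, 0.64, -0.85], [-0.59, 0.61, -0.08]]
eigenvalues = [0.17, -0.22, -0.33]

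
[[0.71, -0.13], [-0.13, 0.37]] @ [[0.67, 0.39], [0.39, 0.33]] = [[0.42, 0.23], [0.06, 0.07]]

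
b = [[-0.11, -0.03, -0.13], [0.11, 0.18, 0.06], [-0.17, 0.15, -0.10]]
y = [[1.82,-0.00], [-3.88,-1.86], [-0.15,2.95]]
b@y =[[-0.06, -0.33], [-0.51, -0.16], [-0.88, -0.57]]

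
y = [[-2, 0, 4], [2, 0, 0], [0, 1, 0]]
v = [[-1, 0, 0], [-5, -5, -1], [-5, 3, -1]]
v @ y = [[2, 0, -4], [0, -1, -20], [16, -1, -20]]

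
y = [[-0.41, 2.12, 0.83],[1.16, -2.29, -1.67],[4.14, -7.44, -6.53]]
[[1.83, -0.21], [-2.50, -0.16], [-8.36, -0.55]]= y @ [[-0.77, -0.83], [0.73, -0.16], [-0.04, -0.26]]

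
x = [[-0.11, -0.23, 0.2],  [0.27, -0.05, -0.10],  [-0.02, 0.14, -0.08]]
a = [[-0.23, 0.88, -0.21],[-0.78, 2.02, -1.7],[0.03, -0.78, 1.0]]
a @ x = [[0.27, -0.02, -0.12],  [0.67, -0.16, -0.22],  [-0.23, 0.17, 0.00]]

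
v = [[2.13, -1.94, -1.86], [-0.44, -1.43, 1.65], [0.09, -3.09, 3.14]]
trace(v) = 3.84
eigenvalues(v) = [(-0.67+0j), (2.26+1.23j), (2.26-1.23j)]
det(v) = -4.44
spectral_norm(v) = 4.92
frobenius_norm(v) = 6.01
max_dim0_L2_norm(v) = 4.01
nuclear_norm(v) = 8.63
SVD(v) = [[-0.02,  0.99,  0.11], [0.45,  -0.09,  0.89], [0.89,  0.06,  -0.44]] @ diag([4.917076294770224, 3.44828354165894, 0.2619185517155897]) @ [[-0.03, -0.68, 0.73], [0.63, -0.58, -0.52], [-0.78, -0.44, -0.45]]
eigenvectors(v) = [[(-0.69+0j), (0.88+0j), 0.88-0.00j], [(-0.57+0j), -0.12-0.15j, (-0.12+0.15j)], [(-0.45+0j), (0.07-0.43j), (0.07+0.43j)]]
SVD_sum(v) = [[0.00, 0.07, -0.07], [-0.07, -1.5, 1.6], [-0.14, -3.01, 3.20]] + [[2.15,-1.99,-1.78], [-0.19,0.17,0.16], [0.14,-0.13,-0.12]] + [[-0.02, -0.01, -0.01], [-0.18, -0.10, -0.10], [0.09, 0.05, 0.05]]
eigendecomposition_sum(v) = [[(-0.15+0j),(-0.88-0j),(0.31-0j)], [-0.12+0.00j,-0.72-0.00j,(0.25-0j)], [-0.10+0.00j,(-0.57-0j),(0.2-0j)]] + [[1.14+0.01j, -0.53-2.52j, (-1.08+3.22j)], [(-0.16-0.19j), (-0.35+0.45j), (0.7-0.27j)], [0.09-0.55j, (-1.26+0.06j), (1.47+0.78j)]] + [[1.14-0.01j, (-0.53+2.52j), -1.08-3.22j],[(-0.16+0.19j), -0.35-0.45j, (0.7+0.27j)],[0.09+0.55j, -1.26-0.06j, 1.47-0.78j]]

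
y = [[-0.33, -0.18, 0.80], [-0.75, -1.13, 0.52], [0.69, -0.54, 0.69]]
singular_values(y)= [1.66, 1.03, 0.56]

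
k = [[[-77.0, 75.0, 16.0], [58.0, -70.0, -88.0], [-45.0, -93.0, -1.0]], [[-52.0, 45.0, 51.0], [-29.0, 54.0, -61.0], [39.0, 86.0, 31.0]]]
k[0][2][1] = -93.0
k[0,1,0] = 58.0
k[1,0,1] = 45.0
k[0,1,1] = -70.0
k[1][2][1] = 86.0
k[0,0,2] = 16.0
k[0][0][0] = -77.0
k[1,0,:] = [-52.0, 45.0, 51.0]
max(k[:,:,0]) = 58.0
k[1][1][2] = -61.0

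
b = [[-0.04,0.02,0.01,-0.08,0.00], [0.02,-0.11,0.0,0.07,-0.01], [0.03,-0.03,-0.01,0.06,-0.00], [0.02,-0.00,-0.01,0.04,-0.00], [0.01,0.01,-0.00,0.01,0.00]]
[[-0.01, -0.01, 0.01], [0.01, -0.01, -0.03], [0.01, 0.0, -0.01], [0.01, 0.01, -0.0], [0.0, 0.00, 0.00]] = b @ [[-0.15, 0.03, 0.05], [-0.02, 0.13, 0.17], [-0.05, -0.05, -0.21], [0.19, 0.10, -0.17], [0.18, 0.18, 0.04]]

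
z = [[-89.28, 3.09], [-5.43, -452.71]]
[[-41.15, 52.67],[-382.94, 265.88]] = z@[[0.49,-0.61], [0.84,-0.58]]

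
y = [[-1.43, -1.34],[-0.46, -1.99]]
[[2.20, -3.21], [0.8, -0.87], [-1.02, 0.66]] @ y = [[-1.67,3.44], [-0.74,0.66], [1.15,0.05]]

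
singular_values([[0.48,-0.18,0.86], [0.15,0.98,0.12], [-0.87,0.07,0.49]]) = [1.01, 1.0, 1.0]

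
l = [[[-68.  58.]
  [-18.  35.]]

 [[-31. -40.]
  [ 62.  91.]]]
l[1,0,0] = -31.0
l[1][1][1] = 91.0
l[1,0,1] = -40.0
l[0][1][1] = 35.0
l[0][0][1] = 58.0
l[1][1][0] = 62.0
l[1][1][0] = 62.0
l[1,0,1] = -40.0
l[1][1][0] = 62.0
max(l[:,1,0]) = 62.0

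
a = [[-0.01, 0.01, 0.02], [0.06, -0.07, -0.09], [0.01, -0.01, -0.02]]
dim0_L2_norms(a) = [0.06, 0.07, 0.09]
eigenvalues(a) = [-0.09, -0.0, -0.01]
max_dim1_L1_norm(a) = 0.22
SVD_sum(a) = [[-0.01, 0.01, 0.02],[0.06, -0.07, -0.09],[0.01, -0.01, -0.02]] + [[0.0, -0.00, 0.0], [0.0, -0.0, 0.0], [-0.0, 0.00, -0.0]] + [[0.0, 0.0, 0.0], [-0.0, -0.0, -0.0], [0.0, 0.0, 0.0]]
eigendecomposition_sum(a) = [[-0.01, 0.01, 0.02], [0.06, -0.07, -0.1], [0.01, -0.01, -0.02]] + [[-0.00, 0.0, -0.0], [-0.00, 0.00, -0.00], [-0.0, 0.0, -0.00]] + [[-0.00, -0.0, 0.0], [-0.0, -0.0, 0.01], [0.0, 0.00, -0.00]]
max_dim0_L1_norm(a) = 0.13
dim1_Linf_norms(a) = [0.02, 0.09, 0.02]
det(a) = 0.00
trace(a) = -0.10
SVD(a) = [[-0.18, -0.68, 0.71],[0.97, -0.26, -0.00],[0.18, 0.68, 0.71]] @ diag([0.13326885190475465, 0.006277986300444955, 1.3420772436079746e-17]) @ [[0.46, -0.53, -0.71],[-0.27, 0.68, -0.69],[0.85, 0.51, 0.17]]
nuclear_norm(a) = 0.14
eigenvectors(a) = [[0.15,-0.85,-0.36], [-0.98,-0.51,-0.86], [-0.15,-0.17,0.36]]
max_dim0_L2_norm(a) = 0.09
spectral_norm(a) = 0.13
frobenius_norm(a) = 0.13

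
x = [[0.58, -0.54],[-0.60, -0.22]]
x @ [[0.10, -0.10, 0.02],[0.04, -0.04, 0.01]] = [[0.04, -0.04, 0.01], [-0.07, 0.07, -0.01]]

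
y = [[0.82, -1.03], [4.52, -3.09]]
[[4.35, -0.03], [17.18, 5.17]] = y@[[2.01, 2.56],  [-2.62, 2.07]]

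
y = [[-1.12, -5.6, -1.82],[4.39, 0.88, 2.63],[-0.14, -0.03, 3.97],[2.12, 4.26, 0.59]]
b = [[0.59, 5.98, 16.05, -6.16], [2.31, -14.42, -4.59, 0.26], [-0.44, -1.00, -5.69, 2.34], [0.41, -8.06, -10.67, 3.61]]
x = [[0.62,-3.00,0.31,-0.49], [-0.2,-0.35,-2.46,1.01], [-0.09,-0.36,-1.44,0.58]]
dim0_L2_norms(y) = [5.0, 7.09, 5.13]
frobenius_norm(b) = 28.23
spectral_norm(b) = 25.92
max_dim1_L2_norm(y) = 5.99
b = y @ x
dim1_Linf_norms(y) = [5.6, 4.39, 3.97, 4.26]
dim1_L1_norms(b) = [28.78, 21.58, 9.47, 22.75]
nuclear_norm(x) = 6.25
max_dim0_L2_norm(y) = 7.09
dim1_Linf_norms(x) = [3.0, 2.46, 1.44]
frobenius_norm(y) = 10.08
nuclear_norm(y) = 16.23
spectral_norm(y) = 8.36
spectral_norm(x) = 3.14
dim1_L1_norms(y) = [8.54, 7.9, 4.14, 6.97]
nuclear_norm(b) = 37.14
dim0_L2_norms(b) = [2.46, 17.6, 20.61, 7.52]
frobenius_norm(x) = 4.42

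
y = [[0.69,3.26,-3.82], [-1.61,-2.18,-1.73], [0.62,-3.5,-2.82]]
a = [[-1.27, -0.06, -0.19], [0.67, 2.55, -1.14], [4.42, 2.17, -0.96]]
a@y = [[-0.9, -3.34, 5.49], [-4.35, 0.62, -3.76], [-1.04, 13.04, -17.93]]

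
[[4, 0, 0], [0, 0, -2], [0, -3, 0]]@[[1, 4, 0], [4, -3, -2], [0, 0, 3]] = [[4, 16, 0], [0, 0, -6], [-12, 9, 6]]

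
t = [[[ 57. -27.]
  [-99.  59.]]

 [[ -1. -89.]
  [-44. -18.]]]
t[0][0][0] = 57.0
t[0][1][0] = -99.0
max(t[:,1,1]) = 59.0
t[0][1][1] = 59.0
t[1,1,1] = -18.0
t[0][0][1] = -27.0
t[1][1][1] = -18.0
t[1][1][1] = -18.0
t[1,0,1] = -89.0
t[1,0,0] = -1.0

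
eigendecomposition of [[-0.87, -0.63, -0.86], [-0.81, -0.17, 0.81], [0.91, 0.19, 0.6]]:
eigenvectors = [[-0.55+0.00j, (-0.46-0.1j), -0.46+0.10j], [-0.75+0.00j, (0.76+0j), 0.76-0.00j], [(0.37+0j), (0.04+0.45j), 0.04-0.45j]]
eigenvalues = [(-1.16+0j), (0.36+0.59j), (0.36-0.59j)]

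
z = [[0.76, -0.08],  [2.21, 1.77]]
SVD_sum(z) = [[0.45, 0.34], [2.27, 1.69]] + [[0.31, -0.42], [-0.06, 0.08]]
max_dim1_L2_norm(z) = 2.83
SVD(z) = [[-0.19,-0.98], [-0.98,0.19]] @ diag([2.8849030515648653, 0.527574054585445]) @ [[-0.8,-0.60], [-0.60,0.80]]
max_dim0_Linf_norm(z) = 2.21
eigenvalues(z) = [0.99, 1.54]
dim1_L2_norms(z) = [0.76, 2.83]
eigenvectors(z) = [[-0.33, 0.10],[0.94, -0.99]]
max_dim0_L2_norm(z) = 2.34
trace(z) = 2.53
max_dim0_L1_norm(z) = 2.97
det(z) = 1.52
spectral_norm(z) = 2.88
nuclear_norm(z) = 3.41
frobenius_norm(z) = 2.93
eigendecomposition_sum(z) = [[1.38, 0.14], [-3.89, -0.40]] + [[-0.62, -0.22], [6.10, 2.17]]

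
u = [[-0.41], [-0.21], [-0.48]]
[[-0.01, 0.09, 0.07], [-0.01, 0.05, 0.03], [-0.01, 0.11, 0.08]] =u @[[0.03, -0.23, -0.16]]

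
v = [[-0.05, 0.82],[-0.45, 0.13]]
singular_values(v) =[0.84, 0.43]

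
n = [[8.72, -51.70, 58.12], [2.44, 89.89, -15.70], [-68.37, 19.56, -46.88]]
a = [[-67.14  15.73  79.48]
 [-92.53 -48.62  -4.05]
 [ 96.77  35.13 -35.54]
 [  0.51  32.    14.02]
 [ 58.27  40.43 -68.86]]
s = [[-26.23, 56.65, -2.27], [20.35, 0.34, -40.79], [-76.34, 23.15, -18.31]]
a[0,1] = 15.73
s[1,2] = -40.79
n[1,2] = -15.7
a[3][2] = 14.02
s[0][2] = -2.27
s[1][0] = 20.35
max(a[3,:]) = 32.0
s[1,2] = -40.79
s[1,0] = 20.35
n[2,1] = 19.56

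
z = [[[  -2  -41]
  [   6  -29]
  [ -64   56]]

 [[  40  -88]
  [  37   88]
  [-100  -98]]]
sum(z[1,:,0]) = -23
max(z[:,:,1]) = 88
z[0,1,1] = -29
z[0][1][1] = -29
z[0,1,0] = 6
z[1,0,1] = -88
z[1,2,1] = -98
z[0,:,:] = [[-2, -41], [6, -29], [-64, 56]]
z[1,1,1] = 88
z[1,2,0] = -100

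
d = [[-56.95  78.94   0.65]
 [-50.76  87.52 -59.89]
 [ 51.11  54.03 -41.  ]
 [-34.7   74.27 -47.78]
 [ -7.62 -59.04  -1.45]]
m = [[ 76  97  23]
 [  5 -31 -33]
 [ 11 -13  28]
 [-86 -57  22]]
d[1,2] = -59.89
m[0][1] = 97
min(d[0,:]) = -56.95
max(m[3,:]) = 22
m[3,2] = 22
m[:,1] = [97, -31, -13, -57]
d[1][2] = -59.89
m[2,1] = -13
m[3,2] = 22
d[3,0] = -34.7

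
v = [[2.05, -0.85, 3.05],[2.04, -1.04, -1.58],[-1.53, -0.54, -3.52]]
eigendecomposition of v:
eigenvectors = [[-0.33-0.53j, -0.33+0.53j, -0.27+0.00j],  [(-0.73+0j), (-0.73-0j), (0.68+0j)],  [0.26+0.09j, 0.26-0.09j, (0.68+0j)]]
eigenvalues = [(0.47+1.69j), (0.47-1.69j), (-3.45+0j)]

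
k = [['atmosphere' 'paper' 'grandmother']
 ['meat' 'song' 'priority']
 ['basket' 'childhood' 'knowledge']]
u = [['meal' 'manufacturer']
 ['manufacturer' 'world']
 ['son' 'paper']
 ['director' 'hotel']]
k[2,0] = 'basket'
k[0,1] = 'paper'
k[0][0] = 'atmosphere'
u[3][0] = 'director'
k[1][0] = 'meat'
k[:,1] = ['paper', 'song', 'childhood']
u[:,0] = ['meal', 'manufacturer', 'son', 'director']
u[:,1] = ['manufacturer', 'world', 'paper', 'hotel']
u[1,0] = 'manufacturer'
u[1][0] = 'manufacturer'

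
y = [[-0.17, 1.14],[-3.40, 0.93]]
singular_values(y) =[3.56, 1.04]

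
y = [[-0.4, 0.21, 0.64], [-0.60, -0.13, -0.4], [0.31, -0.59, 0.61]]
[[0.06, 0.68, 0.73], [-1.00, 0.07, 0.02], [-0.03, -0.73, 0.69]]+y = [[-0.34, 0.89, 1.37],[-1.6, -0.06, -0.38],[0.28, -1.32, 1.3]]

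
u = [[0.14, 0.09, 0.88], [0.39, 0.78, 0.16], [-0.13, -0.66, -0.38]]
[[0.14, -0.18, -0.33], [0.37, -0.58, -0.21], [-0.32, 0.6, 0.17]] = u @ [[0.1, 0.32, -0.41], [0.4, -0.87, -0.00], [0.10, -0.17, -0.31]]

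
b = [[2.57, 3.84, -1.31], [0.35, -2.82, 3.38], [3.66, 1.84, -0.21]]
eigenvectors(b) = [[0.56+0.00j, 0.56+0.05j, (0.56-0.05j)], [(0.41+0j), (-0.76+0j), -0.76-0.00j], [0.72+0.00j, (-0.23-0.22j), (-0.23+0.22j)]]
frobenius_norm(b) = 7.71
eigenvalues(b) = [(3.67+0j), (-2.06+0.96j), (-2.06-0.96j)]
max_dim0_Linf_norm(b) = 3.84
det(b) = 18.96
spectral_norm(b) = 6.70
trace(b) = -0.46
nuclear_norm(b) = 11.19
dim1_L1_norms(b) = [7.72, 6.55, 5.71]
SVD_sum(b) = [[2.48, 3.58, -1.92], [-1.72, -2.48, 1.33], [1.76, 2.54, -1.36]] + [[0.3, -0.07, 0.26], [2.19, -0.52, 1.86], [1.71, -0.41, 1.45]] + [[-0.22, 0.34, 0.35], [-0.12, 0.18, 0.19], [0.19, -0.29, -0.30]]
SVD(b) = [[-0.71, -0.11, -0.70], [0.49, -0.78, -0.38], [-0.5, -0.61, 0.61]] @ diag([6.70221381006534, 3.727678894307109, 0.7589071781889666]) @ [[-0.52, -0.75, 0.4], [-0.75, 0.18, -0.64], [0.41, -0.63, -0.66]]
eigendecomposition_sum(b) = [[2.06+0.00j, 1.36-0.00j, (0.49+0j)], [1.49+0.00j, (0.98-0j), 0.35+0.00j], [(2.65+0j), (1.75-0j), (0.63+0j)]] + [[(0.26+1.74j),1.24+1.68j,-0.90-2.30j],[(-0.57-2.33j),(-1.9-2.13j),1.51+3.01j],[0.51-0.86j,0.05-1.19j,(-0.42+1.34j)]] + [[0.26-1.74j, 1.24-1.68j, (-0.9+2.3j)], [-0.57+2.33j, (-1.9+2.13j), 1.51-3.01j], [0.51+0.86j, 0.05+1.19j, (-0.42-1.34j)]]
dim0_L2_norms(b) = [4.49, 5.11, 3.63]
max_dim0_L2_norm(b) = 5.11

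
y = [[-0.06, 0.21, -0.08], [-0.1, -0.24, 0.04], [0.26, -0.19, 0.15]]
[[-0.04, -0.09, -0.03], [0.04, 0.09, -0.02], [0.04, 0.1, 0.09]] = y @ [[-0.09,  0.06,  0.37], [-0.10,  -0.38,  -0.12], [0.29,  0.09,  -0.21]]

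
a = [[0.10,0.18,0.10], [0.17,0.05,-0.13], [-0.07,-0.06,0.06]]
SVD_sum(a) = [[0.13, 0.11, -0.03], [0.14, 0.12, -0.03], [-0.08, -0.06, 0.02]] + [[-0.03,0.07,0.13],[0.03,-0.06,-0.1],[-0.01,0.02,0.03]] + [[0.0,-0.00,0.00], [0.01,-0.01,0.01], [0.01,-0.01,0.01]]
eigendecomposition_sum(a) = [[0.12, 0.10, -0.01],  [0.15, 0.13, -0.01],  [-0.09, -0.08, 0.01]] + [[-0.03, 0.06, 0.07], [0.03, -0.07, -0.08], [-0.00, 0.0, 0.0]] + [[0.01, 0.01, 0.04], [-0.01, -0.01, -0.04], [0.02, 0.02, 0.05]]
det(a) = -0.00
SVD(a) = [[-0.64, 0.76, 0.11], [-0.67, -0.62, 0.40], [0.37, 0.19, 0.91]] @ diag([0.27042858184237445, 0.19756466697740702, 0.025230625930174708]) @ [[-0.76, -0.63, 0.17], [-0.21, 0.48, 0.85], [0.62, -0.61, 0.5]]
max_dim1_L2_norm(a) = 0.23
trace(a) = 0.21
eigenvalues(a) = [0.26, -0.1, 0.05]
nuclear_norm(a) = 0.49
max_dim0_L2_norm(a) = 0.21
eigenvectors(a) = [[0.56, 0.67, 0.52],[0.72, -0.75, -0.52],[-0.42, 0.01, 0.68]]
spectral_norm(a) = 0.27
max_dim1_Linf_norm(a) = 0.18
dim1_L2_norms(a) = [0.23, 0.22, 0.11]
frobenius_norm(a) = 0.34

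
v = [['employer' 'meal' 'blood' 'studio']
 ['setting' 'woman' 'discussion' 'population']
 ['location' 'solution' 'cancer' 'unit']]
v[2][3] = 'unit'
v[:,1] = ['meal', 'woman', 'solution']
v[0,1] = 'meal'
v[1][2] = 'discussion'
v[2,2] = 'cancer'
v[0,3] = 'studio'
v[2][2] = 'cancer'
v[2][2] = 'cancer'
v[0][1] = 'meal'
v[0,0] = 'employer'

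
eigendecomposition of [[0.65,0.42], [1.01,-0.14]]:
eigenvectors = [[0.75,-0.34], [0.66,0.94]]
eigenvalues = [1.02, -0.51]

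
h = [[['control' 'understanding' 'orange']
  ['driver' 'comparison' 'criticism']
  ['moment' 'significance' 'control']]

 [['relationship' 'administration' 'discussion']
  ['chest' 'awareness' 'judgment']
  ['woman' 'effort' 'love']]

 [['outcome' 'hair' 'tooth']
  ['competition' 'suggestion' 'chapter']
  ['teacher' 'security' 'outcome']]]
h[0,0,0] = 'control'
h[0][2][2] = 'control'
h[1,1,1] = 'awareness'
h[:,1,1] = ['comparison', 'awareness', 'suggestion']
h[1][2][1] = 'effort'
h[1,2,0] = 'woman'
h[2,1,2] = 'chapter'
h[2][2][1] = 'security'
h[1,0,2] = 'discussion'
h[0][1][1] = 'comparison'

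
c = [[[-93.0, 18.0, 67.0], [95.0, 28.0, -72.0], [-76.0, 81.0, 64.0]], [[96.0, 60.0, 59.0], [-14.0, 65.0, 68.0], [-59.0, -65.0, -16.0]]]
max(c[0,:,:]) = 95.0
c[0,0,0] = -93.0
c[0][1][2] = -72.0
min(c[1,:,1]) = -65.0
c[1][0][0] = 96.0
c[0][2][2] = 64.0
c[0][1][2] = -72.0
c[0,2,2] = 64.0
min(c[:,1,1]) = 28.0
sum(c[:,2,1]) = 16.0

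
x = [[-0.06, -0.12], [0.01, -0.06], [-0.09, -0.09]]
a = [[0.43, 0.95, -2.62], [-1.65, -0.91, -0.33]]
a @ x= [[0.22, 0.13], [0.12, 0.28]]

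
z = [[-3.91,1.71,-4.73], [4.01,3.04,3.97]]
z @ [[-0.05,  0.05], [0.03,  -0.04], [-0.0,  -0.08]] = [[0.25, 0.11], [-0.11, -0.24]]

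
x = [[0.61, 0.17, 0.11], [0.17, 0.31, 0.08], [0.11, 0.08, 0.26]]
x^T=[[0.61,0.17,0.11], [0.17,0.31,0.08], [0.11,0.08,0.26]]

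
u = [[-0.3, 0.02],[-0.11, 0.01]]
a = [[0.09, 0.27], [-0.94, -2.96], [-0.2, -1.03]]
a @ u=[[-0.06, 0.00], [0.61, -0.05], [0.17, -0.01]]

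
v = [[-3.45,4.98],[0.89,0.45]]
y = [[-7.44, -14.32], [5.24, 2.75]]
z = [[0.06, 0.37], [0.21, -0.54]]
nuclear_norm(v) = 7.05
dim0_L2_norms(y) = [9.1, 14.58]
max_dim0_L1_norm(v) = 5.43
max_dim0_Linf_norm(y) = 14.32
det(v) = -5.98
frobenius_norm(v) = 6.14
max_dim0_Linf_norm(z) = 0.54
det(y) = 54.58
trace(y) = -4.69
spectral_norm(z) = 0.67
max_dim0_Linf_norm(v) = 4.98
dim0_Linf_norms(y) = [7.44, 14.32]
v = y @ z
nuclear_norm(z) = 0.83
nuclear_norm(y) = 20.11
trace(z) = -0.48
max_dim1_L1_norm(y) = 21.76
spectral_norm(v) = 6.06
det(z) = -0.11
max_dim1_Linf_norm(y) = 14.32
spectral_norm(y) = 16.88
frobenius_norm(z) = 0.69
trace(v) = -3.00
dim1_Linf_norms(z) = [0.37, 0.54]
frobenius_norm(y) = 17.19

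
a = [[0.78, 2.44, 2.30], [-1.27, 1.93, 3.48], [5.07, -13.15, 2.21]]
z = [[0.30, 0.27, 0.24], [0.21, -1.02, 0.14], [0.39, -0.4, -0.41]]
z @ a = [[1.11, -1.9, 2.16],  [2.17, -3.30, -2.76],  [-1.27, 5.57, -1.4]]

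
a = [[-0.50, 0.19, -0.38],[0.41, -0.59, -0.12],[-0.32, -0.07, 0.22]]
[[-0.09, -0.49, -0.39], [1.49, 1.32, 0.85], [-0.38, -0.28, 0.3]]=a @ [[0.59, 0.83, -0.23],  [-1.82, -1.54, -1.70],  [-1.46, -0.57, 0.47]]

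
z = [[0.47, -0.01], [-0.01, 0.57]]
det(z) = 0.268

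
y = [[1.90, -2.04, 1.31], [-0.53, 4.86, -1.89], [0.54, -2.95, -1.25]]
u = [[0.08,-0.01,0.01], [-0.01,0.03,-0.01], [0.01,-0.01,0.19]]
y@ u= [[0.19,-0.09,0.29], [-0.11,0.17,-0.41], [0.06,-0.08,-0.2]]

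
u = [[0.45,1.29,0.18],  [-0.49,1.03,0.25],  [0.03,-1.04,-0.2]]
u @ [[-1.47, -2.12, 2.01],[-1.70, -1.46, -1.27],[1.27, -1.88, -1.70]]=[[-2.63,  -3.18,  -1.04],  [-0.71,  -0.94,  -2.72],  [1.47,  1.83,  1.72]]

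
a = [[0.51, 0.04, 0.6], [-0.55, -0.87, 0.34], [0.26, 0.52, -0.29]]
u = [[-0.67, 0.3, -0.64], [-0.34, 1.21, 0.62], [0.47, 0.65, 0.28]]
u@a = [[-0.67, -0.62, -0.11], [-0.68, -0.74, 0.03], [-0.05, -0.40, 0.42]]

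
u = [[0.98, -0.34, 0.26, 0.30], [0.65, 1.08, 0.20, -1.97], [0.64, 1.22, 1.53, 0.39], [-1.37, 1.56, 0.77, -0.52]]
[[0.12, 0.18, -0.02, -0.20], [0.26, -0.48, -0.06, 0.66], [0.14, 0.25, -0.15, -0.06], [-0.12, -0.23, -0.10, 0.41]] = u @ [[0.16, 0.12, 0.02, -0.08], [0.05, 0.09, 0.05, 0.09], [-0.0, -0.04, -0.16, 0.0], [-0.05, 0.33, 0.05, -0.31]]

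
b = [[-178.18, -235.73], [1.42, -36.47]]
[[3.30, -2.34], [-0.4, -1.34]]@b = [[-591.32, -692.57], [69.37, 143.16]]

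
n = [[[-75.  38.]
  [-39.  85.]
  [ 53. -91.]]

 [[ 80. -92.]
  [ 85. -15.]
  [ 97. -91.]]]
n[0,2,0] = 53.0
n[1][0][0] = 80.0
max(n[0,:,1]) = 85.0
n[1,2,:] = [97.0, -91.0]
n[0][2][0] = 53.0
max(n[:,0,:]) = 80.0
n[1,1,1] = -15.0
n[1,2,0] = 97.0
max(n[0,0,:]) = 38.0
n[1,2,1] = -91.0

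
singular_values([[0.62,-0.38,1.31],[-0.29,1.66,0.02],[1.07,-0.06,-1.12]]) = [1.84, 1.73, 1.05]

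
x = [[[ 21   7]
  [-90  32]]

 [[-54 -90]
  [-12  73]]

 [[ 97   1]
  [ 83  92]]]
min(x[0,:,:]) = -90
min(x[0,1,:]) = -90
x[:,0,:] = [[21, 7], [-54, -90], [97, 1]]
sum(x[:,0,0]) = 64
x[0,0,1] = 7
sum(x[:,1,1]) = 197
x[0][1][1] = 32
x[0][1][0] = -90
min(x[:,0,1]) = -90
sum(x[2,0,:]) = 98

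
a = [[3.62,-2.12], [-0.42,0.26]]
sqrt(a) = [[1.85, -1.02], [-0.20, 0.23]]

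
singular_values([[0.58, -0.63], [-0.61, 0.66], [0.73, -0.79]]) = [1.64, 0.0]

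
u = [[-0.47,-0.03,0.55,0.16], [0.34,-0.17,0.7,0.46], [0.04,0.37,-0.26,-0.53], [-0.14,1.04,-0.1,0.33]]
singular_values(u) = [1.23, 1.05, 0.59, 0.37]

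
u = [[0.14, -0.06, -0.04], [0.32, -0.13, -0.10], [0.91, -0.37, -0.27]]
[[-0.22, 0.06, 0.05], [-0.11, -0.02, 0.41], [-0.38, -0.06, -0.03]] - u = [[-0.36, 0.12, 0.09],[-0.43, 0.11, 0.51],[-1.29, 0.31, 0.24]]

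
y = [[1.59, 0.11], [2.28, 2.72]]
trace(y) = 4.31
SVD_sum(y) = [[0.87, 0.85], [2.53, 2.47]] + [[0.72, -0.74], [-0.25, 0.25]]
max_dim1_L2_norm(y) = 3.55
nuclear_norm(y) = 4.83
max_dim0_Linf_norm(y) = 2.72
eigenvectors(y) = [[-0.5, -0.08],[0.87, -1.00]]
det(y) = 4.07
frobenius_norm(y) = 3.89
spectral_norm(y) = 3.73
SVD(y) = [[-0.33, -0.95],[-0.95, 0.33]] @ diag([3.7345625178627078, 1.0908908287152075]) @ [[-0.72, -0.7], [-0.7, 0.72]]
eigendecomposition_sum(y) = [[1.22,-0.1], [-2.11,0.18]] + [[0.37, 0.21], [4.39, 2.54]]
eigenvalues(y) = [1.4, 2.91]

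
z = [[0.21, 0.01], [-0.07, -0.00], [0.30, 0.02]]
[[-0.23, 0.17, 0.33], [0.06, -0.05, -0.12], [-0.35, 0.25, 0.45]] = z @ [[-0.9, 0.73, 1.73],[-3.84, 1.75, -3.25]]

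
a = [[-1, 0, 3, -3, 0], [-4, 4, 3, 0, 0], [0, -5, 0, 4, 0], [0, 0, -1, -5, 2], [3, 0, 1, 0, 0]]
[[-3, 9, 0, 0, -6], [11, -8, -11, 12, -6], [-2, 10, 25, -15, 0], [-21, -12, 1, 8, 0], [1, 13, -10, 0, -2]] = a @[[0, 3, -3, 0, 0], [2, -2, -5, 3, 0], [1, 4, -1, 0, -2], [2, 0, 0, 0, 0], [-5, -4, 0, 4, -1]]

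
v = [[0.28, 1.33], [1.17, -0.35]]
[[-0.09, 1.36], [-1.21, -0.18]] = v @ [[-0.99, 0.14], [0.14, 0.99]]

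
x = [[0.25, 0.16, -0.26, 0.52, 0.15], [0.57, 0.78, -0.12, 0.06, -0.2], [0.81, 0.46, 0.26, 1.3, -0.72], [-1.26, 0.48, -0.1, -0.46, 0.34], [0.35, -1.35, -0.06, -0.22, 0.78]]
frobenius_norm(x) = 3.06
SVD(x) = [[-0.18, -0.07, 0.12, -0.85, -0.48], [-0.32, 0.17, -0.79, -0.28, 0.40], [-0.75, -0.1, 0.49, 0.01, 0.42], [0.39, 0.62, 0.34, -0.35, 0.47], [0.37, -0.76, 0.02, -0.27, 0.46]] @ diag([2.285574765529499, 1.8003285300312544, 0.7236212093622494, 0.5810670017555627, 0.133785873552457]) @ [[-0.53,-0.41,-0.07,-0.59,0.44],  [-0.58,0.77,-0.03,-0.16,-0.19],  [-0.61,-0.33,0.22,0.69,-0.07],  [-0.03,-0.26,0.53,-0.38,-0.71],  [0.11,0.24,0.82,0.01,0.51]]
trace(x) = 1.61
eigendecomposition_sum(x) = [[0.01+0.40j,(0.04-0.21j),-0.05+0.06j,0.30+0.09j,-0.03-0.10j], [0.14-0.04j,-0.08+0.00j,0.03+0.01j,0.01-0.11j,(-0.03+0.02j)], [0.50+0.52j,-0.20-0.33j,0.02+0.14j,0.50-0.24j,(-0.16-0.1j)], [-0.59-0.13j,(0.3+0.14j),(-0.08-0.09j),-0.24+0.40j,0.16-0.00j], [0.12-0.06j,(-0.07+0.02j),(0.03+0.01j),(-0.01-0.11j),(-0.03+0.02j)]] + [[(0.01-0.4j), 0.04+0.21j, (-0.05-0.06j), (0.3-0.09j), (-0.03+0.1j)], [(0.14+0.04j), (-0.08-0j), (0.03-0.01j), (0.01+0.11j), -0.03-0.02j], [0.50-0.52j, -0.20+0.33j, (0.02-0.14j), 0.50+0.24j, -0.16+0.10j], [-0.59+0.13j, (0.3-0.14j), (-0.08+0.09j), -0.24-0.40j, 0.16+0.00j], [0.12+0.06j, -0.07-0.02j, (0.03-0.01j), (-0.01+0.11j), -0.03-0.02j]] + [[0.12+0.19j,(0.03+0.6j),(-0.09-0.11j),(-0.05+0.02j),(0.09-0.13j)], [(0.16-0.06j),(0.46+0.07j),(-0.1+0.05j),(0.01+0.04j),(-0.08-0.09j)], [(-0.06-0.4j),(0.4-1.01j),0.07+0.26j,0.09+0.00j,(-0.25+0.14j)], [-0.03-0.01j,-0.06-0.06j,0.02+0.00j,-0.01j,0.00+0.02j], [(0.08+0.61j),(-0.63+1.53j),(-0.09-0.39j),(-0.14-0.01j),(0.38-0.21j)]] + [[(0.12-0.19j), (0.03-0.6j), (-0.09+0.11j), (-0.05-0.02j), 0.09+0.13j], [0.16+0.06j, 0.46-0.07j, -0.10-0.05j, 0.01-0.04j, (-0.08+0.09j)], [(-0.06+0.4j), (0.4+1.01j), (0.07-0.26j), (0.09-0j), (-0.25-0.14j)], [-0.03+0.01j, -0.06+0.06j, 0.02-0.00j, 0.01j, -0.02j], [(0.08-0.61j), -0.63-1.53j, -0.09+0.39j, -0.14+0.01j, (0.38+0.21j)]] + [[(-0.01-0j), (0.01-0j), (0.01+0j), (0.02-0j), 0.01+0.00j], [(-0.02-0j), 0.02-0.00j, 0.03+0.00j, 0.03-0.00j, 0.03+0.00j], [-0.07-0.00j, 0.06-0.00j, 0.10+0.00j, 0.11-0.00j, (0.09+0j)], [-0.01-0.00j, 0.01-0.00j, (0.02+0j), 0.02-0.00j, (0.02+0j)], [(-0.05-0j), 0.05-0.00j, 0.07+0.00j, (0.09-0j), (0.07+0j)]]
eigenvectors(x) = [[(0.29+0.26j), (0.29-0.26j), (0.26-0.12j), (0.26+0.12j), (0.12+0j)], [(0.06-0.12j), (0.06+0.12j), -0.05-0.21j, (-0.05+0.21j), 0.23+0.00j], [0.69+0.00j, 0.69-0.00j, -0.51+0.01j, -0.51-0.01j, (0.76+0j)], [-0.49+0.33j, -0.49-0.33j, (-0.01+0.04j), (-0.01-0.04j), 0.13+0.00j], [0.04-0.13j, (0.04+0.13j), (0.78+0j), (0.78-0j), (0.58+0j)]]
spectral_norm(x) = 2.29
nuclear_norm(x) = 5.52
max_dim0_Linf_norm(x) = 1.35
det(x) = 0.23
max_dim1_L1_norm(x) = 3.55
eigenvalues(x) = [(-0.32+0.97j), (-0.32-0.97j), (1.03+0.3j), (1.03-0.3j), (0.19+0j)]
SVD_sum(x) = [[0.22, 0.17, 0.03, 0.25, -0.19], [0.39, 0.30, 0.06, 0.44, -0.32], [0.91, 0.71, 0.13, 1.03, -0.76], [-0.47, -0.37, -0.07, -0.53, 0.39], [-0.45, -0.35, -0.06, -0.50, 0.37]] + [[0.07, -0.10, 0.0, 0.02, 0.02],[-0.18, 0.23, -0.01, -0.05, -0.06],[0.11, -0.15, 0.0, 0.03, 0.04],[-0.65, 0.86, -0.03, -0.17, -0.22],[0.80, -1.05, 0.03, 0.21, 0.26]] + [[-0.05, -0.03, 0.02, 0.06, -0.01], [0.35, 0.19, -0.12, -0.39, 0.04], [-0.22, -0.12, 0.08, 0.25, -0.02], [-0.15, -0.08, 0.05, 0.17, -0.02], [-0.01, -0.01, 0.00, 0.01, -0.00]] + [[0.01, 0.13, -0.26, 0.19, 0.35], [0.0, 0.04, -0.09, 0.06, 0.12], [-0.00, -0.00, 0.00, -0.00, -0.0], [0.01, 0.05, -0.11, 0.08, 0.15], [0.0, 0.04, -0.08, 0.06, 0.11]] + [[-0.01, -0.02, -0.05, -0.00, -0.03], [0.01, 0.01, 0.04, 0.00, 0.03], [0.01, 0.01, 0.05, 0.00, 0.03], [0.01, 0.02, 0.05, 0.00, 0.03], [0.01, 0.02, 0.05, 0.0, 0.03]]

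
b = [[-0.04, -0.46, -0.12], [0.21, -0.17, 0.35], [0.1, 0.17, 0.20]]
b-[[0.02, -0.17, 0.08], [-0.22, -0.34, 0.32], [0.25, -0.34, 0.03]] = [[-0.06, -0.29, -0.2], [0.43, 0.17, 0.03], [-0.15, 0.51, 0.17]]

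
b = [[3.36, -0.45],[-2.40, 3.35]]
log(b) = [[1.16, -0.14], [-0.74, 1.16]]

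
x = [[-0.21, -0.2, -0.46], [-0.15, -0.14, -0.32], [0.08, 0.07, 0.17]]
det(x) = -0.000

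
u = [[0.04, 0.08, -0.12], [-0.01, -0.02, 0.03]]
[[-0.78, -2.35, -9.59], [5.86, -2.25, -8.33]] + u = [[-0.74, -2.27, -9.71], [5.85, -2.27, -8.3]]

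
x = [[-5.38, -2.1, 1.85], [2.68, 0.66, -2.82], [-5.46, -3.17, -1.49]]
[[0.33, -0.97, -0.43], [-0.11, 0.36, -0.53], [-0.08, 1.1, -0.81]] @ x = [[-2.03, 0.03, 3.99], [4.45, 2.15, -0.43], [7.8, 3.46, -2.04]]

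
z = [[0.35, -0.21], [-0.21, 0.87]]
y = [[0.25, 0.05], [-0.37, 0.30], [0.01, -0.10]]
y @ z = [[0.08,-0.01], [-0.19,0.34], [0.02,-0.09]]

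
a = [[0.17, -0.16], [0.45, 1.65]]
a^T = [[0.17, 0.45], [-0.16, 1.65]]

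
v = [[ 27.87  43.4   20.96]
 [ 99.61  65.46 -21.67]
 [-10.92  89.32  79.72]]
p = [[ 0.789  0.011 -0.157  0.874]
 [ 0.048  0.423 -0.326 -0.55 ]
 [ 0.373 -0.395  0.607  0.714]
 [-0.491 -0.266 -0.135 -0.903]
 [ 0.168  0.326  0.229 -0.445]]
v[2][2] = 79.72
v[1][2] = -21.67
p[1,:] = [0.048, 0.423, -0.326, -0.55]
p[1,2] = -0.326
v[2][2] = 79.72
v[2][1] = 89.32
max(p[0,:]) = 0.874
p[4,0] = 0.168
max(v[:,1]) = 89.32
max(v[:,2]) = 79.72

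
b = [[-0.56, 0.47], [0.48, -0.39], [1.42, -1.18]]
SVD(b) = [[-0.35, -0.5],[0.30, -0.86],[0.89, 0.09]] @ diag([2.079841639344667, 0.007665197198247594]) @ [[0.77, -0.64], [-0.64, -0.77]]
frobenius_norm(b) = 2.08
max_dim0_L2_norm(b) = 1.6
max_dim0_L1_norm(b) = 2.46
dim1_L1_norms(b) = [1.03, 0.87, 2.6]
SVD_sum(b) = [[-0.56, 0.47], [0.48, -0.40], [1.42, -1.18]] + [[0.00, 0.0], [0.0, 0.01], [-0.00, -0.0]]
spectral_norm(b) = 2.08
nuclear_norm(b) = 2.09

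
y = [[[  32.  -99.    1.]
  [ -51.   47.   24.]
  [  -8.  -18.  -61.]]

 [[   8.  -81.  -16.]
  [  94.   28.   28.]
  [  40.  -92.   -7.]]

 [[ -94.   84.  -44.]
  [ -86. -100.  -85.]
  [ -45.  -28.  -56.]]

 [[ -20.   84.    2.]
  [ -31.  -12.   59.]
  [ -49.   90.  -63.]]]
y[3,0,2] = 2.0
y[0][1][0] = -51.0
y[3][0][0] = -20.0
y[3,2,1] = 90.0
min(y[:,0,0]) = -94.0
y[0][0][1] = -99.0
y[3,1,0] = -31.0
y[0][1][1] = 47.0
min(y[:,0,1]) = -99.0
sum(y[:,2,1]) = -48.0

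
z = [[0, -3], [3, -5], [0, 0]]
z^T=[[0, 3, 0], [-3, -5, 0]]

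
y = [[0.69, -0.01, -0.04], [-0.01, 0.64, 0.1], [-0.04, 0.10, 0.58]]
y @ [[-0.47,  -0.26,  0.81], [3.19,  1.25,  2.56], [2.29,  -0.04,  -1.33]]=[[-0.45, -0.19, 0.59], [2.28, 0.80, 1.5], [1.67, 0.11, -0.55]]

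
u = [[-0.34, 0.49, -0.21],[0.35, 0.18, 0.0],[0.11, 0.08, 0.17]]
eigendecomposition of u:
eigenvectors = [[0.9, -0.36, 0.04], [-0.43, -0.75, 0.43], [-0.09, -0.56, 0.90]]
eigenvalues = [-0.55, 0.35, 0.21]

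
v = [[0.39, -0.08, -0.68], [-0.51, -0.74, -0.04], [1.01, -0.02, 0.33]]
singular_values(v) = [1.25, 0.76, 0.66]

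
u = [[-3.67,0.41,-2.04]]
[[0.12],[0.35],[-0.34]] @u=[[-0.44, 0.05, -0.24], [-1.28, 0.14, -0.71], [1.25, -0.14, 0.69]]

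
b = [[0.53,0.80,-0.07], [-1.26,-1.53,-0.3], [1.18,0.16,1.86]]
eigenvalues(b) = [-0.88, 0.0, 1.74]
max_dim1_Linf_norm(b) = 1.86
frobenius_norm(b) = 3.13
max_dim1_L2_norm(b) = 2.21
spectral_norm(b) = 2.69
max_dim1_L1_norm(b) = 3.2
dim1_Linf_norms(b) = [0.8, 1.53, 1.86]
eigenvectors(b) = [[-0.48, 0.74, -0.09],[0.86, -0.52, -0.06],[0.16, -0.42, 0.99]]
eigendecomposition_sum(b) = [[0.66, 0.84, 0.11], [-1.18, -1.5, -0.19], [-0.21, -0.27, -0.04]] + [[0.0,  0.0,  0.0], [-0.0,  -0.00,  -0.0], [-0.0,  -0.00,  -0.00]] + [[-0.13, -0.04, -0.18], [-0.08, -0.02, -0.1], [1.4, 0.43, 1.9]]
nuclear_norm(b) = 4.30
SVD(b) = [[-0.26, 0.4, -0.88], [0.66, -0.59, -0.47], [-0.71, -0.70, -0.11]] @ diag([2.6901999196822195, 1.6077076123691791, 0.0007907414095873125]) @ [[-0.67, -0.49, -0.55], [0.08, 0.69, -0.72], [-0.74, 0.53, 0.42]]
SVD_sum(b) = [[0.48, 0.35, 0.39], [-1.18, -0.87, -0.98], [1.27, 0.94, 1.05]] + [[0.05, 0.45, -0.46], [-0.08, -0.66, 0.68], [-0.09, -0.78, 0.81]] + [[0.0, -0.0, -0.0], [0.0, -0.0, -0.0], [0.0, -0.00, -0.0]]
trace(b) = 0.86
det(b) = -0.00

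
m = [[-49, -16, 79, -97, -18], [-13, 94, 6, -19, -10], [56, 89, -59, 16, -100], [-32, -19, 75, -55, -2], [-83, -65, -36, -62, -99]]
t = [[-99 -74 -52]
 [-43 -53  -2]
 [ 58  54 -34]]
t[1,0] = -43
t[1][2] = -2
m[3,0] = -32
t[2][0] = 58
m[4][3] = -62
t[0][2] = -52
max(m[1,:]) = 94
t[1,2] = -2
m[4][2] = -36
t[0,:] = [-99, -74, -52]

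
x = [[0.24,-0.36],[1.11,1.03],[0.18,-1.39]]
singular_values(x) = [1.85, 1.01]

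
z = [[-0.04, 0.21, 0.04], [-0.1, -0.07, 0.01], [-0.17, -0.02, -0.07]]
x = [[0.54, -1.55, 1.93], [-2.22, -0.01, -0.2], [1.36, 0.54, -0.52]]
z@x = [[-0.43, 0.08, -0.14],[0.12, 0.16, -0.18],[-0.14, 0.23, -0.29]]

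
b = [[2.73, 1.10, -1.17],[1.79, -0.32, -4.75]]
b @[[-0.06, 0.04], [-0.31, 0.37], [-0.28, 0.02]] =[[-0.18, 0.49], [1.32, -0.14]]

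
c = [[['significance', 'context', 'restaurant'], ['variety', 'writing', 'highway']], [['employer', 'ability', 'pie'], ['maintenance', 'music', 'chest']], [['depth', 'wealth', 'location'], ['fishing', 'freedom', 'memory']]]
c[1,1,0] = 'maintenance'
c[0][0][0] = 'significance'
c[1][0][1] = 'ability'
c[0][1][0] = 'variety'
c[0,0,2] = 'restaurant'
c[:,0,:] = [['significance', 'context', 'restaurant'], ['employer', 'ability', 'pie'], ['depth', 'wealth', 'location']]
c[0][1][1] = 'writing'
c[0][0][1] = 'context'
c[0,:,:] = [['significance', 'context', 'restaurant'], ['variety', 'writing', 'highway']]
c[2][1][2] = 'memory'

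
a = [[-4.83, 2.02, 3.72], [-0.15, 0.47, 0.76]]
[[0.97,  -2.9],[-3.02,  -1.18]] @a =[[-4.25, 0.60, 1.40],  [14.76, -6.66, -12.13]]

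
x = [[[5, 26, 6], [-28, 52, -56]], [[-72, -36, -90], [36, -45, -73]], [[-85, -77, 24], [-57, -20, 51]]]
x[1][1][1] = -45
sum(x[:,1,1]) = -13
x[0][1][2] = -56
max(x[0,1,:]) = 52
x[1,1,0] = 36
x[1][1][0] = 36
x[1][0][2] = -90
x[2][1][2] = 51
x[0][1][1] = 52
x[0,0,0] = 5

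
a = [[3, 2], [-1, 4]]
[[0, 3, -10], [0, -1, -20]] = a@[[0, 1, 0], [0, 0, -5]]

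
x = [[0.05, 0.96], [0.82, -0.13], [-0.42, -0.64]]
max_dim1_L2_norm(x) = 0.96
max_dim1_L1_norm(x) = 1.06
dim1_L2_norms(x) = [0.96, 0.83, 0.77]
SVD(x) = [[0.77, -0.32], [0.13, 0.93], [-0.62, -0.2]] @ diag([1.1937764500331782, 0.879941922712052]) @ [[0.34, 0.94], [0.94, -0.34]]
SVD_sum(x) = [[0.32, 0.86], [0.06, 0.15], [-0.26, -0.7]] + [[-0.27,0.10], [0.76,-0.28], [-0.16,0.06]]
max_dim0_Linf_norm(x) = 0.96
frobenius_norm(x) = 1.48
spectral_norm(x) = 1.19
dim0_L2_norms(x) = [0.92, 1.16]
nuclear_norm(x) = 2.07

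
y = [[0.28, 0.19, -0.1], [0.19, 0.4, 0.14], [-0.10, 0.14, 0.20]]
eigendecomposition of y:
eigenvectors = [[0.58, -0.63, 0.52], [-0.50, 0.23, 0.83], [0.65, 0.74, 0.19]]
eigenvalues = [0.0, 0.33, 0.55]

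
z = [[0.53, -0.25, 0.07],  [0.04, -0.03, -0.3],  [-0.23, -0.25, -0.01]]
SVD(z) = [[-0.97, 0.22, -0.10], [-0.03, 0.31, 0.95], [0.24, 0.93, -0.29]] @ diag([0.6025696564328048, 0.3192024017545352, 0.3021913894547422]) @ [[-0.95, 0.31, -0.1], [-0.27, -0.92, -0.27], [0.18, 0.23, -0.96]]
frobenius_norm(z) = 0.75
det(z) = -0.06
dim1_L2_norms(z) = [0.59, 0.3, 0.34]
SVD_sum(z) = [[0.55, -0.18, 0.06], [0.02, -0.00, 0.0], [-0.13, 0.04, -0.01]] + [[-0.02, -0.06, -0.02], [-0.03, -0.09, -0.03], [-0.08, -0.27, -0.08]] + [[-0.01, -0.01, 0.03], [0.05, 0.07, -0.28], [-0.02, -0.02, 0.08]]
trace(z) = 0.49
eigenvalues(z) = [(0.4+0.15j), (0.4-0.15j), (-0.32+0j)]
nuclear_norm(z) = 1.22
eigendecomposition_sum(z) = [[0.27-0.12j, (-0.11+0.22j), (0.05-0.2j)], [0.04-0.16j, (0.07+0.13j), (-0.07-0.09j)], [(-0.1+0.2j), -0.05-0.18j, (0.07+0.14j)]] + [[(0.27+0.12j), (-0.11-0.22j), (0.05+0.2j)], [(0.04+0.16j), (0.07-0.13j), (-0.07+0.09j)], [-0.10-0.20j, (-0.05+0.18j), (0.07-0.14j)]] + [[-0.01+0.00j, -0.03-0.00j, (-0.03+0j)],[-0.03+0.00j, (-0.16-0j), (-0.15+0j)],[-0.03+0.00j, -0.16-0.00j, (-0.15+0j)]]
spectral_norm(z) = 0.60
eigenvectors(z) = [[-0.72+0.00j, (-0.72-0j), 0.15+0.00j], [-0.25+0.33j, (-0.25-0.33j), (0.71+0j)], [(0.43-0.35j), 0.43+0.35j, 0.69+0.00j]]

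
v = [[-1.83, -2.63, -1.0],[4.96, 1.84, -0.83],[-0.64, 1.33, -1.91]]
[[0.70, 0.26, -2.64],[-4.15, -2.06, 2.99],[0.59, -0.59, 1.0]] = v @ [[-0.91, -0.34, 0.29], [0.29, -0.02, 0.82], [0.2, 0.41, -0.05]]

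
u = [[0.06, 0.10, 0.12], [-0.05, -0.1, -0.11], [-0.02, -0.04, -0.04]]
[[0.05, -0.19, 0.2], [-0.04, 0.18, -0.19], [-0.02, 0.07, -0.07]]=u @ [[0.26, -0.27, 0.45], [0.02, -0.60, 0.72], [0.23, -0.96, 0.86]]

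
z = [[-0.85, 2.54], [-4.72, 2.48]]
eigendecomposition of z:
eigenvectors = [[(-0.28+0.52j),-0.28-0.52j],[(-0.81+0j),-0.81-0.00j]]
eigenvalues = [(0.82+3.04j), (0.82-3.04j)]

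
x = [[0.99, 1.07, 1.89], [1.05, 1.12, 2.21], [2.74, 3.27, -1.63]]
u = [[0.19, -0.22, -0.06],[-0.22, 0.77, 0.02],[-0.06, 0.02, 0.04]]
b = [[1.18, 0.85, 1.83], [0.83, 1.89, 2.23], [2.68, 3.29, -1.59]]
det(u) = 0.00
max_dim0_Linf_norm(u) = 0.77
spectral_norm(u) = 0.85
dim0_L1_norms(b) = [4.69, 6.03, 5.65]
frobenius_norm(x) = 5.81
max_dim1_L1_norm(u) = 1.01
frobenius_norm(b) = 5.94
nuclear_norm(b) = 8.83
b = u + x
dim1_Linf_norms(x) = [1.89, 2.21, 3.27]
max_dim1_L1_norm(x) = 7.64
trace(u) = 1.00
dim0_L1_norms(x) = [4.78, 5.46, 5.73]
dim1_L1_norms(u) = [0.47, 1.01, 0.12]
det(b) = -10.27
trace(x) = 0.48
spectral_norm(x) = 4.77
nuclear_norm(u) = 1.00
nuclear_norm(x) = 8.10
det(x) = 0.04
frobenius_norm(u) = 0.86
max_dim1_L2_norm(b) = 4.53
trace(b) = 1.48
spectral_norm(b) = 4.89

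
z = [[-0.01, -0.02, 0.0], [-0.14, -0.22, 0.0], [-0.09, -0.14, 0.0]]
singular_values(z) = [0.31, 0.0, 0.0]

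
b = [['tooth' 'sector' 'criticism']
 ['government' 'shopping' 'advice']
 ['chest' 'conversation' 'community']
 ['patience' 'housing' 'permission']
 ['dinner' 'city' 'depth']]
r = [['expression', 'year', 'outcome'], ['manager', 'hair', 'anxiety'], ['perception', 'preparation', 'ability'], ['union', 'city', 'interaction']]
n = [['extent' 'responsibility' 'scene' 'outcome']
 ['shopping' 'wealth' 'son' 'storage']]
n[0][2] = 'scene'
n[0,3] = 'outcome'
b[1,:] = ['government', 'shopping', 'advice']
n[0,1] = 'responsibility'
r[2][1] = 'preparation'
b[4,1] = 'city'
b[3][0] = 'patience'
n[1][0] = 'shopping'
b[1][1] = 'shopping'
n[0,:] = ['extent', 'responsibility', 'scene', 'outcome']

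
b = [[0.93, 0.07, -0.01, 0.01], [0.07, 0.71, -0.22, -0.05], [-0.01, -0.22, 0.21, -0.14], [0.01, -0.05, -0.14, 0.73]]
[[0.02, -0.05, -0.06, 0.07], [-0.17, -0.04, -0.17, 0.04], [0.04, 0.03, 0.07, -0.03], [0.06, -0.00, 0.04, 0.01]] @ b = [[0.02,-0.02,-0.01,0.06], [-0.16,-0.0,-0.03,0.05], [0.04,0.01,0.01,-0.03], [0.06,-0.01,0.01,0.0]]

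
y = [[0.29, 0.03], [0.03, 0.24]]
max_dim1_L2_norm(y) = 0.29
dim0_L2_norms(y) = [0.29, 0.24]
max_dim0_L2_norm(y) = 0.29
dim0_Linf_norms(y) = [0.29, 0.24]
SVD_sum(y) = [[0.25, 0.12], [0.12, 0.05]] + [[0.04, -0.09], [-0.09, 0.19]]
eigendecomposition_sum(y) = [[0.25, 0.12], [0.12, 0.05]] + [[0.04,-0.09], [-0.09,0.19]]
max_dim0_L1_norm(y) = 0.32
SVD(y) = [[-0.91,-0.42], [-0.42,0.91]] @ diag([0.30405124837953323, 0.22594875162046674]) @ [[-0.91, -0.42], [-0.42, 0.91]]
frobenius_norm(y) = 0.38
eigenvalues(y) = [0.3, 0.23]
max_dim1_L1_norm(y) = 0.32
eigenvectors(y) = [[0.91, -0.42], [0.42, 0.91]]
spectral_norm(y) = 0.30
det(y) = 0.07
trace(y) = 0.53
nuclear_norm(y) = 0.53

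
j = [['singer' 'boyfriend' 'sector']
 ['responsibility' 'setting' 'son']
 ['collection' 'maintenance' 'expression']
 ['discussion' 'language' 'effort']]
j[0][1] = 'boyfriend'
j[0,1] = 'boyfriend'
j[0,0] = 'singer'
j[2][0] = 'collection'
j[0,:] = ['singer', 'boyfriend', 'sector']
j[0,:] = ['singer', 'boyfriend', 'sector']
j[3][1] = 'language'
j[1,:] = ['responsibility', 'setting', 'son']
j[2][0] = 'collection'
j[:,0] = ['singer', 'responsibility', 'collection', 'discussion']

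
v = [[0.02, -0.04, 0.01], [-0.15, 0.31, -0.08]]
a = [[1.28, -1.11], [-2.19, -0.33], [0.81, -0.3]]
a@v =[[0.19, -0.40, 0.1], [0.01, -0.01, 0.0], [0.06, -0.13, 0.03]]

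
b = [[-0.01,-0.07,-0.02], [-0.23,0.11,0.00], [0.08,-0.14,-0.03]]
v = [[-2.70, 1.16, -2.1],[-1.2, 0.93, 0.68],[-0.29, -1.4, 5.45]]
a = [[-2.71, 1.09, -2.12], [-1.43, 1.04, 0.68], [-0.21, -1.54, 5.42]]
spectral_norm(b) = 0.29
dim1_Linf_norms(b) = [0.07, 0.23, 0.14]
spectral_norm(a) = 6.17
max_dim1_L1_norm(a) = 7.17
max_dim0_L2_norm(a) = 5.86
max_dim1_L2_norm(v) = 5.63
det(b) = 0.00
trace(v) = 3.68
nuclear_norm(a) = 10.06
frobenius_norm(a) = 6.96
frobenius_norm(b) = 0.31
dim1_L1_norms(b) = [0.1, 0.34, 0.25]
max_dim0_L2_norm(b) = 0.24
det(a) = -14.95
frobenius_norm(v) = 6.90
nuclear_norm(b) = 0.40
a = v + b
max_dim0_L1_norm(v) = 8.23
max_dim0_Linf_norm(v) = 5.45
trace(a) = 3.75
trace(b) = 0.07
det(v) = -12.99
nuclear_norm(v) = 9.88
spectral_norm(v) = 6.15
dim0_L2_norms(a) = [3.07, 2.15, 5.86]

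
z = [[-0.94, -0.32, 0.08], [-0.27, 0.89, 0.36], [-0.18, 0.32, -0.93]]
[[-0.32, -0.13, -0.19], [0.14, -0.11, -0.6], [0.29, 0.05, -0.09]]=z@[[0.21,0.14,0.36], [0.32,-0.04,-0.50], [-0.24,-0.09,-0.15]]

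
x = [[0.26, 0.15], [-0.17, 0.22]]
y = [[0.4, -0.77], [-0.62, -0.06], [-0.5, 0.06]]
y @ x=[[0.23, -0.11],[-0.15, -0.11],[-0.14, -0.06]]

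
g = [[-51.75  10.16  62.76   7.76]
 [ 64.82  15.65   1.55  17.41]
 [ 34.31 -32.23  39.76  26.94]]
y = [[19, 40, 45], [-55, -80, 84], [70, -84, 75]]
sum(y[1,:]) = -51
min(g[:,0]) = -51.75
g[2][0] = 34.31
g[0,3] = 7.76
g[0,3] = 7.76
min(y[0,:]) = 19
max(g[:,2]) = 62.76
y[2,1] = -84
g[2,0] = 34.31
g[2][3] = 26.94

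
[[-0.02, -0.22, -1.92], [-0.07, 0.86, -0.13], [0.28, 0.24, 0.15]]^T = [[-0.02, -0.07, 0.28], [-0.22, 0.86, 0.24], [-1.92, -0.13, 0.15]]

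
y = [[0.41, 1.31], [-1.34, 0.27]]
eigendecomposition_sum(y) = [[(0.21+0.65j), (0.65-0.17j)], [-0.67+0.17j, (0.13+0.67j)]] + [[0.21-0.65j, (0.65+0.17j)], [(-0.67-0.17j), (0.13-0.67j)]]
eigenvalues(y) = [(0.34+1.32j), (0.34-1.32j)]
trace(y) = 0.68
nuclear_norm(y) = 2.74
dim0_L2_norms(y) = [1.4, 1.34]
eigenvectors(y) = [[(-0.04-0.7j), (-0.04+0.7j)], [0.71+0.00j, 0.71-0.00j]]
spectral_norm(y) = 1.44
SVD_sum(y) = [[0.88,0.55], [-0.85,-0.52]] + [[-0.47, 0.76], [-0.49, 0.79]]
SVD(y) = [[-0.72, 0.69], [0.69, 0.72]] @ diag([1.4395163694645894, 1.296338158831826]) @ [[-0.85, -0.53],[-0.53, 0.85]]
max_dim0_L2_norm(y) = 1.4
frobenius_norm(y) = 1.94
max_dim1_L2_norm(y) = 1.37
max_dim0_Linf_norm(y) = 1.34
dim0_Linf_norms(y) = [1.34, 1.31]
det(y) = 1.87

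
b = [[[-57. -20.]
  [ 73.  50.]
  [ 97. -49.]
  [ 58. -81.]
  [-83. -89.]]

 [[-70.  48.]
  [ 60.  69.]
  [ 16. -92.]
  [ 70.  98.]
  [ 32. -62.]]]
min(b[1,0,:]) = -70.0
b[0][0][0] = -57.0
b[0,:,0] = [-57.0, 73.0, 97.0, 58.0, -83.0]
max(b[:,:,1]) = 98.0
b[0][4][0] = -83.0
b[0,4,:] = [-83.0, -89.0]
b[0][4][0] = -83.0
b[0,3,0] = 58.0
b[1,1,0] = 60.0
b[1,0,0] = -70.0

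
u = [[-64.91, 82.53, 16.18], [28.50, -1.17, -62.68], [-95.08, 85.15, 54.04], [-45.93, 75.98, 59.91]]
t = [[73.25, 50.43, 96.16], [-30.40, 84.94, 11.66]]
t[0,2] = 96.16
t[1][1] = 84.94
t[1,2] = 11.66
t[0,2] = 96.16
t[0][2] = 96.16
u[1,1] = -1.17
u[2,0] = -95.08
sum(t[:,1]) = 135.37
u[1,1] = -1.17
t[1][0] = -30.4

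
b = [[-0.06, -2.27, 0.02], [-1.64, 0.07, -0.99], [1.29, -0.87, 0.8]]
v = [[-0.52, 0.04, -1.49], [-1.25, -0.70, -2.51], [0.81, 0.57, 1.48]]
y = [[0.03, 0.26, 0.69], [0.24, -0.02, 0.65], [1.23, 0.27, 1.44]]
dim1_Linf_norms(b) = [2.27, 1.64, 1.29]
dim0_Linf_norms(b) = [1.64, 2.27, 0.99]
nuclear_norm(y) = 2.75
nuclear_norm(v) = 4.19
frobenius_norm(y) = 2.16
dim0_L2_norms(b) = [2.09, 2.43, 1.27]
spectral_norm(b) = 2.70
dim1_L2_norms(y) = [0.74, 0.69, 1.91]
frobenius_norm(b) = 3.45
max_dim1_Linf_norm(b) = 2.27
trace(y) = 1.45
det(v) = 0.00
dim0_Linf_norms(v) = [1.25, 0.7, 2.51]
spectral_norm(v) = 3.71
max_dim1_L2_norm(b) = 2.27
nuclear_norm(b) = 4.85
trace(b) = 0.81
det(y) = 0.17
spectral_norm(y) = 2.11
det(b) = -0.00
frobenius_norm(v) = 3.74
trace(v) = 0.26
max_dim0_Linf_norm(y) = 1.44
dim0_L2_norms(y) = [1.25, 0.38, 1.72]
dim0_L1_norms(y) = [1.5, 0.55, 2.78]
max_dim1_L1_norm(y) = 2.94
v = b @ y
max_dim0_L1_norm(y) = 2.78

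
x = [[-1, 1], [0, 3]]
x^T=[[-1, 0], [1, 3]]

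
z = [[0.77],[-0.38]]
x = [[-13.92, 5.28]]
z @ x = [[-10.72, 4.07], [5.29, -2.01]]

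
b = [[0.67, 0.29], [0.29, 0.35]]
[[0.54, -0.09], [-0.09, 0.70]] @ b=[[0.34, 0.13], [0.14, 0.22]]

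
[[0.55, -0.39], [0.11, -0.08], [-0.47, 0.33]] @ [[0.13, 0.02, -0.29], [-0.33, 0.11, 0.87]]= [[0.20, -0.03, -0.50], [0.04, -0.01, -0.1], [-0.17, 0.03, 0.42]]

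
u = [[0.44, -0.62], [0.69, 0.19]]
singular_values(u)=[0.86, 0.6]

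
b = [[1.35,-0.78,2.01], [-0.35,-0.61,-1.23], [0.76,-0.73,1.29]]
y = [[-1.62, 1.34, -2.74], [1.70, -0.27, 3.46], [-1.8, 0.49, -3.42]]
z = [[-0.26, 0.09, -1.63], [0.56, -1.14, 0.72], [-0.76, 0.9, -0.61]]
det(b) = -0.45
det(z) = 0.56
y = z @ b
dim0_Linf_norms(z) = [0.76, 1.14, 1.63]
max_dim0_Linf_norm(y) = 3.46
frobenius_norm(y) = 6.48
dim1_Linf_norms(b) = [2.01, 1.23, 1.29]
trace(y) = -5.31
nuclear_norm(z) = 3.65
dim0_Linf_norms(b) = [1.35, 0.78, 2.01]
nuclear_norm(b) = 4.35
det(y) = -0.25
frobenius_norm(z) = 2.57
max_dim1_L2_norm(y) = 3.9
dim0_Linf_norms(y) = [1.8, 1.34, 3.46]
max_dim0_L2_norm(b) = 2.69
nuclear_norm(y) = 7.37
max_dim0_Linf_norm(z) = 1.63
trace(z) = -2.01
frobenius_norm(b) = 3.35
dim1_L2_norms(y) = [3.45, 3.86, 3.9]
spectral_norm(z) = 2.30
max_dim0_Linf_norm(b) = 2.01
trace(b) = 2.03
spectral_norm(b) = 3.19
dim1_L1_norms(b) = [4.14, 2.19, 2.78]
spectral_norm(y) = 6.42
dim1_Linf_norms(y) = [2.74, 3.46, 3.42]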